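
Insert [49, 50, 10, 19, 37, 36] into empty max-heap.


Insert 49: [49]
Insert 50: [50, 49]
Insert 10: [50, 49, 10]
Insert 19: [50, 49, 10, 19]
Insert 37: [50, 49, 10, 19, 37]
Insert 36: [50, 49, 36, 19, 37, 10]

Final heap: [50, 49, 36, 19, 37, 10]


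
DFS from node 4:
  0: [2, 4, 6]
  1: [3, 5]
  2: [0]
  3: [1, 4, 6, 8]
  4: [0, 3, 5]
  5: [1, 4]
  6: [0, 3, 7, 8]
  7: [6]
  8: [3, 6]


Visit 4, push [5, 3, 0]
Visit 0, push [6, 2]
Visit 2, push []
Visit 6, push [8, 7, 3]
Visit 3, push [8, 1]
Visit 1, push [5]
Visit 5, push []
Visit 8, push []
Visit 7, push []

DFS order: [4, 0, 2, 6, 3, 1, 5, 8, 7]


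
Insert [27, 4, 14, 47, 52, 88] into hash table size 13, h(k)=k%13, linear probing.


Insert 27: h=1 -> slot 1
Insert 4: h=4 -> slot 4
Insert 14: h=1, 1 probes -> slot 2
Insert 47: h=8 -> slot 8
Insert 52: h=0 -> slot 0
Insert 88: h=10 -> slot 10

Table: [52, 27, 14, None, 4, None, None, None, 47, None, 88, None, None]


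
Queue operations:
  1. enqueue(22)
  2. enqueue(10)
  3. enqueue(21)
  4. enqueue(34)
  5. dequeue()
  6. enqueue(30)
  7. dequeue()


enqueue(22) -> [22]
enqueue(10) -> [22, 10]
enqueue(21) -> [22, 10, 21]
enqueue(34) -> [22, 10, 21, 34]
dequeue()->22, [10, 21, 34]
enqueue(30) -> [10, 21, 34, 30]
dequeue()->10, [21, 34, 30]

Final queue: [21, 34, 30]


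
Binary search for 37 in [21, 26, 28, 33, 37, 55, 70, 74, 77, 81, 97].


Step 1: lo=0, hi=10, mid=5, val=55
Step 2: lo=0, hi=4, mid=2, val=28
Step 3: lo=3, hi=4, mid=3, val=33
Step 4: lo=4, hi=4, mid=4, val=37

Found at index 4


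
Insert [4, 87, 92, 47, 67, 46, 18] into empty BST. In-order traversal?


Insert 4: root
Insert 87: R from 4
Insert 92: R from 4 -> R from 87
Insert 47: R from 4 -> L from 87
Insert 67: R from 4 -> L from 87 -> R from 47
Insert 46: R from 4 -> L from 87 -> L from 47
Insert 18: R from 4 -> L from 87 -> L from 47 -> L from 46

In-order: [4, 18, 46, 47, 67, 87, 92]


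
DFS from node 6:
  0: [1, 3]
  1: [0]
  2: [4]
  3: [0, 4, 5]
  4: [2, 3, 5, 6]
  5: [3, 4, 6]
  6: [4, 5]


Visit 6, push [5, 4]
Visit 4, push [5, 3, 2]
Visit 2, push []
Visit 3, push [5, 0]
Visit 0, push [1]
Visit 1, push []
Visit 5, push []

DFS order: [6, 4, 2, 3, 0, 1, 5]


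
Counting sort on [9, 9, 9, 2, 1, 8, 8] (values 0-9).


Input: [9, 9, 9, 2, 1, 8, 8]
Counts: [0, 1, 1, 0, 0, 0, 0, 0, 2, 3]

Sorted: [1, 2, 8, 8, 9, 9, 9]


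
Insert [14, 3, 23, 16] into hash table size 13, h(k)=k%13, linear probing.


Insert 14: h=1 -> slot 1
Insert 3: h=3 -> slot 3
Insert 23: h=10 -> slot 10
Insert 16: h=3, 1 probes -> slot 4

Table: [None, 14, None, 3, 16, None, None, None, None, None, 23, None, None]


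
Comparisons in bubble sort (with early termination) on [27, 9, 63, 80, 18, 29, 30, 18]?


Algorithm: bubble sort (with early termination)
Input: [27, 9, 63, 80, 18, 29, 30, 18]
Sorted: [9, 18, 18, 27, 29, 30, 63, 80]

27


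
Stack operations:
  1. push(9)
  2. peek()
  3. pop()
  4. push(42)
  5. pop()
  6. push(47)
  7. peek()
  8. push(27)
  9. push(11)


push(9) -> [9]
peek()->9
pop()->9, []
push(42) -> [42]
pop()->42, []
push(47) -> [47]
peek()->47
push(27) -> [47, 27]
push(11) -> [47, 27, 11]

Final stack: [47, 27, 11]


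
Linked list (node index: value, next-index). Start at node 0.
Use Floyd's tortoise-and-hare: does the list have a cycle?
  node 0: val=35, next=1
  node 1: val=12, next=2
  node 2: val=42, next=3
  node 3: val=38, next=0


Floyd's tortoise (slow, +1) and hare (fast, +2):
  init: slow=0, fast=0
  step 1: slow=1, fast=2
  step 2: slow=2, fast=0
  step 3: slow=3, fast=2
  step 4: slow=0, fast=0
  slow == fast at node 0: cycle detected

Cycle: yes


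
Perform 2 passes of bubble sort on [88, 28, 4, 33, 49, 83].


Initial: [88, 28, 4, 33, 49, 83]
Pass 1: [28, 4, 33, 49, 83, 88] (5 swaps)
Pass 2: [4, 28, 33, 49, 83, 88] (1 swaps)

After 2 passes: [4, 28, 33, 49, 83, 88]


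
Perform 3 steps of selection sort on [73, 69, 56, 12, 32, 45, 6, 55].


Initial: [73, 69, 56, 12, 32, 45, 6, 55]
Step 1: min=6 at 6
  Swap: [6, 69, 56, 12, 32, 45, 73, 55]
Step 2: min=12 at 3
  Swap: [6, 12, 56, 69, 32, 45, 73, 55]
Step 3: min=32 at 4
  Swap: [6, 12, 32, 69, 56, 45, 73, 55]

After 3 steps: [6, 12, 32, 69, 56, 45, 73, 55]


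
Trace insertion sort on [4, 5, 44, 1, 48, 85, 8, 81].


Initial: [4, 5, 44, 1, 48, 85, 8, 81]
Insert 5: [4, 5, 44, 1, 48, 85, 8, 81]
Insert 44: [4, 5, 44, 1, 48, 85, 8, 81]
Insert 1: [1, 4, 5, 44, 48, 85, 8, 81]
Insert 48: [1, 4, 5, 44, 48, 85, 8, 81]
Insert 85: [1, 4, 5, 44, 48, 85, 8, 81]
Insert 8: [1, 4, 5, 8, 44, 48, 85, 81]
Insert 81: [1, 4, 5, 8, 44, 48, 81, 85]

Sorted: [1, 4, 5, 8, 44, 48, 81, 85]


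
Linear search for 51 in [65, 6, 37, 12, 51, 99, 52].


i=0: 65!=51
i=1: 6!=51
i=2: 37!=51
i=3: 12!=51
i=4: 51==51 found!

Found at 4, 5 comps


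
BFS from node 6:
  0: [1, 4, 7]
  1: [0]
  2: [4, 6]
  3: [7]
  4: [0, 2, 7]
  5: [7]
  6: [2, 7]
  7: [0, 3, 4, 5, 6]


Visit 6, enqueue [2, 7]
Visit 2, enqueue [4]
Visit 7, enqueue [0, 3, 5]
Visit 4, enqueue []
Visit 0, enqueue [1]
Visit 3, enqueue []
Visit 5, enqueue []
Visit 1, enqueue []

BFS order: [6, 2, 7, 4, 0, 3, 5, 1]


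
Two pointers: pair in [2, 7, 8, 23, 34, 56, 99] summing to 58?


lo=0(2)+hi=6(99)=101
lo=0(2)+hi=5(56)=58

Yes: 2+56=58


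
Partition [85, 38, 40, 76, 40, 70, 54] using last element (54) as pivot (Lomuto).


Pivot: 54
  38 <= 54: swap -> [38, 85, 40, 76, 40, 70, 54]
  40 <= 54: swap -> [38, 40, 85, 76, 40, 70, 54]
  40 <= 54: swap -> [38, 40, 40, 76, 85, 70, 54]
Place pivot at 3: [38, 40, 40, 54, 85, 70, 76]

Partitioned: [38, 40, 40, 54, 85, 70, 76]


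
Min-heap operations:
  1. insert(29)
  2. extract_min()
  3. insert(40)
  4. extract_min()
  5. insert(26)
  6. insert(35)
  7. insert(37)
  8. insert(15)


insert(29) -> [29]
extract_min()->29, []
insert(40) -> [40]
extract_min()->40, []
insert(26) -> [26]
insert(35) -> [26, 35]
insert(37) -> [26, 35, 37]
insert(15) -> [15, 26, 37, 35]

Final heap: [15, 26, 37, 35]


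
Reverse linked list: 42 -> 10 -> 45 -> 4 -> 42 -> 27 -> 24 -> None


Step 1: curr=42, set curr.next=prev(None) | reversed so far: 42
Step 2: curr=10, set curr.next=prev(42) | reversed so far: 10 -> 42
Step 3: curr=45, set curr.next=prev(10) | reversed so far: 45 -> 10 -> 42
Step 4: curr=4, set curr.next=prev(45) | reversed so far: 4 -> 45 -> 10 -> 42
Step 5: curr=42, set curr.next=prev(4) | reversed so far: 42 -> 4 -> 45 -> 10 -> 42
Step 6: curr=27, set curr.next=prev(42) | reversed so far: 27 -> 42 -> 4 -> 45 -> 10 -> 42
Step 7: curr=24, set curr.next=prev(27) | reversed so far: 24 -> 27 -> 42 -> 4 -> 45 -> 10 -> 42

24 -> 27 -> 42 -> 4 -> 45 -> 10 -> 42 -> None


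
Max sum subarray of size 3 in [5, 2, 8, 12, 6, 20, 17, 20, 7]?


[0:3]: 15
[1:4]: 22
[2:5]: 26
[3:6]: 38
[4:7]: 43
[5:8]: 57
[6:9]: 44

Max: 57 at [5:8]


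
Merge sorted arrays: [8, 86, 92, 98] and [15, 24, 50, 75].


Take 8 from A
Take 15 from B
Take 24 from B
Take 50 from B
Take 75 from B

Merged: [8, 15, 24, 50, 75, 86, 92, 98]


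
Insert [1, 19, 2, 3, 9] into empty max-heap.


Insert 1: [1]
Insert 19: [19, 1]
Insert 2: [19, 1, 2]
Insert 3: [19, 3, 2, 1]
Insert 9: [19, 9, 2, 1, 3]

Final heap: [19, 9, 2, 1, 3]


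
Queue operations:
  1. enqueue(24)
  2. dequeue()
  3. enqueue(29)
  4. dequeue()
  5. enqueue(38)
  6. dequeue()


enqueue(24) -> [24]
dequeue()->24, []
enqueue(29) -> [29]
dequeue()->29, []
enqueue(38) -> [38]
dequeue()->38, []

Final queue: []


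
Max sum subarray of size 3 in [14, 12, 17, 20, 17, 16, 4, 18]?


[0:3]: 43
[1:4]: 49
[2:5]: 54
[3:6]: 53
[4:7]: 37
[5:8]: 38

Max: 54 at [2:5]


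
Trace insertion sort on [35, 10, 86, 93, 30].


Initial: [35, 10, 86, 93, 30]
Insert 10: [10, 35, 86, 93, 30]
Insert 86: [10, 35, 86, 93, 30]
Insert 93: [10, 35, 86, 93, 30]
Insert 30: [10, 30, 35, 86, 93]

Sorted: [10, 30, 35, 86, 93]


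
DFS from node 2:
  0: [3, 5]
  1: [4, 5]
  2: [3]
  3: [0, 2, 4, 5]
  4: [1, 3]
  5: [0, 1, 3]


Visit 2, push [3]
Visit 3, push [5, 4, 0]
Visit 0, push [5]
Visit 5, push [1]
Visit 1, push [4]
Visit 4, push []

DFS order: [2, 3, 0, 5, 1, 4]


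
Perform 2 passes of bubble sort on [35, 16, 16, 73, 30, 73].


Initial: [35, 16, 16, 73, 30, 73]
Pass 1: [16, 16, 35, 30, 73, 73] (3 swaps)
Pass 2: [16, 16, 30, 35, 73, 73] (1 swaps)

After 2 passes: [16, 16, 30, 35, 73, 73]


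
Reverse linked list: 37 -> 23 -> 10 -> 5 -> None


Step 1: curr=37, set curr.next=prev(None) | reversed so far: 37
Step 2: curr=23, set curr.next=prev(37) | reversed so far: 23 -> 37
Step 3: curr=10, set curr.next=prev(23) | reversed so far: 10 -> 23 -> 37
Step 4: curr=5, set curr.next=prev(10) | reversed so far: 5 -> 10 -> 23 -> 37

5 -> 10 -> 23 -> 37 -> None


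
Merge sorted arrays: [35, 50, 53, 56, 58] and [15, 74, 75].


Take 15 from B
Take 35 from A
Take 50 from A
Take 53 from A
Take 56 from A
Take 58 from A

Merged: [15, 35, 50, 53, 56, 58, 74, 75]


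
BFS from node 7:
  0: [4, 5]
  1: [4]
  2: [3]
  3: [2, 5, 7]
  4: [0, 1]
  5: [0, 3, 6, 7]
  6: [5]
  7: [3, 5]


Visit 7, enqueue [3, 5]
Visit 3, enqueue [2]
Visit 5, enqueue [0, 6]
Visit 2, enqueue []
Visit 0, enqueue [4]
Visit 6, enqueue []
Visit 4, enqueue [1]
Visit 1, enqueue []

BFS order: [7, 3, 5, 2, 0, 6, 4, 1]


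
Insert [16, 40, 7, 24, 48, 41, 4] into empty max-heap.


Insert 16: [16]
Insert 40: [40, 16]
Insert 7: [40, 16, 7]
Insert 24: [40, 24, 7, 16]
Insert 48: [48, 40, 7, 16, 24]
Insert 41: [48, 40, 41, 16, 24, 7]
Insert 4: [48, 40, 41, 16, 24, 7, 4]

Final heap: [48, 40, 41, 16, 24, 7, 4]


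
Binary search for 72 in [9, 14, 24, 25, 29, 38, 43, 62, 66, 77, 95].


Step 1: lo=0, hi=10, mid=5, val=38
Step 2: lo=6, hi=10, mid=8, val=66
Step 3: lo=9, hi=10, mid=9, val=77

Not found


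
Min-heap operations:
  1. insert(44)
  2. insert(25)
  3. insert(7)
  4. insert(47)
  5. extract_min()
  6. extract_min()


insert(44) -> [44]
insert(25) -> [25, 44]
insert(7) -> [7, 44, 25]
insert(47) -> [7, 44, 25, 47]
extract_min()->7, [25, 44, 47]
extract_min()->25, [44, 47]

Final heap: [44, 47]


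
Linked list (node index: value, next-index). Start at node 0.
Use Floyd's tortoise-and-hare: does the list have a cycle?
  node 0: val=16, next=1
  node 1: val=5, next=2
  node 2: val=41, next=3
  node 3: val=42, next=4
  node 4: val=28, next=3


Floyd's tortoise (slow, +1) and hare (fast, +2):
  init: slow=0, fast=0
  step 1: slow=1, fast=2
  step 2: slow=2, fast=4
  step 3: slow=3, fast=4
  step 4: slow=4, fast=4
  slow == fast at node 4: cycle detected

Cycle: yes


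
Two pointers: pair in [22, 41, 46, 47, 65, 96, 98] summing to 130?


lo=0(22)+hi=6(98)=120
lo=1(41)+hi=6(98)=139
lo=1(41)+hi=5(96)=137
lo=1(41)+hi=4(65)=106
lo=2(46)+hi=4(65)=111
lo=3(47)+hi=4(65)=112

No pair found


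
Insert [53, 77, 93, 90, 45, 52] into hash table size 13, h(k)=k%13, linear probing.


Insert 53: h=1 -> slot 1
Insert 77: h=12 -> slot 12
Insert 93: h=2 -> slot 2
Insert 90: h=12, 1 probes -> slot 0
Insert 45: h=6 -> slot 6
Insert 52: h=0, 3 probes -> slot 3

Table: [90, 53, 93, 52, None, None, 45, None, None, None, None, None, 77]


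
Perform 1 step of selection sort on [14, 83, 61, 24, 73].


Initial: [14, 83, 61, 24, 73]
Step 1: min=14 at 0
  Swap: [14, 83, 61, 24, 73]

After 1 step: [14, 83, 61, 24, 73]


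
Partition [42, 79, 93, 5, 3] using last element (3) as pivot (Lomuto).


Pivot: 3
Place pivot at 0: [3, 79, 93, 5, 42]

Partitioned: [3, 79, 93, 5, 42]


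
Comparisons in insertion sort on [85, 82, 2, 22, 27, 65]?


Algorithm: insertion sort
Input: [85, 82, 2, 22, 27, 65]
Sorted: [2, 22, 27, 65, 82, 85]

12


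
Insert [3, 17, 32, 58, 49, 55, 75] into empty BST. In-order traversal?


Insert 3: root
Insert 17: R from 3
Insert 32: R from 3 -> R from 17
Insert 58: R from 3 -> R from 17 -> R from 32
Insert 49: R from 3 -> R from 17 -> R from 32 -> L from 58
Insert 55: R from 3 -> R from 17 -> R from 32 -> L from 58 -> R from 49
Insert 75: R from 3 -> R from 17 -> R from 32 -> R from 58

In-order: [3, 17, 32, 49, 55, 58, 75]


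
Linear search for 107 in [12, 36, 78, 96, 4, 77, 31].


i=0: 12!=107
i=1: 36!=107
i=2: 78!=107
i=3: 96!=107
i=4: 4!=107
i=5: 77!=107
i=6: 31!=107

Not found, 7 comps


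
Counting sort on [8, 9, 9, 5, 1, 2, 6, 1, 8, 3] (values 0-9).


Input: [8, 9, 9, 5, 1, 2, 6, 1, 8, 3]
Counts: [0, 2, 1, 1, 0, 1, 1, 0, 2, 2]

Sorted: [1, 1, 2, 3, 5, 6, 8, 8, 9, 9]


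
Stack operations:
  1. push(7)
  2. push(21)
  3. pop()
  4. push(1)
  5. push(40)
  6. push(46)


push(7) -> [7]
push(21) -> [7, 21]
pop()->21, [7]
push(1) -> [7, 1]
push(40) -> [7, 1, 40]
push(46) -> [7, 1, 40, 46]

Final stack: [7, 1, 40, 46]


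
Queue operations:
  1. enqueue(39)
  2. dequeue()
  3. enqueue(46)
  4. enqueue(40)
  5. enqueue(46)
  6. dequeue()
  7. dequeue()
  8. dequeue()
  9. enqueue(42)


enqueue(39) -> [39]
dequeue()->39, []
enqueue(46) -> [46]
enqueue(40) -> [46, 40]
enqueue(46) -> [46, 40, 46]
dequeue()->46, [40, 46]
dequeue()->40, [46]
dequeue()->46, []
enqueue(42) -> [42]

Final queue: [42]


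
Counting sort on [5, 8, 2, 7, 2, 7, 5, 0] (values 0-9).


Input: [5, 8, 2, 7, 2, 7, 5, 0]
Counts: [1, 0, 2, 0, 0, 2, 0, 2, 1, 0]

Sorted: [0, 2, 2, 5, 5, 7, 7, 8]


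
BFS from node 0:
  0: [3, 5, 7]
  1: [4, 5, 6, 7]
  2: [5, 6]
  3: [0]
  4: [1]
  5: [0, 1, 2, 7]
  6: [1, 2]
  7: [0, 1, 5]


Visit 0, enqueue [3, 5, 7]
Visit 3, enqueue []
Visit 5, enqueue [1, 2]
Visit 7, enqueue []
Visit 1, enqueue [4, 6]
Visit 2, enqueue []
Visit 4, enqueue []
Visit 6, enqueue []

BFS order: [0, 3, 5, 7, 1, 2, 4, 6]


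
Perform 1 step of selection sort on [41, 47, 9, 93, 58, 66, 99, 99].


Initial: [41, 47, 9, 93, 58, 66, 99, 99]
Step 1: min=9 at 2
  Swap: [9, 47, 41, 93, 58, 66, 99, 99]

After 1 step: [9, 47, 41, 93, 58, 66, 99, 99]


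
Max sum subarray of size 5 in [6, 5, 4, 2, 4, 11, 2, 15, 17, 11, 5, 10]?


[0:5]: 21
[1:6]: 26
[2:7]: 23
[3:8]: 34
[4:9]: 49
[5:10]: 56
[6:11]: 50
[7:12]: 58

Max: 58 at [7:12]


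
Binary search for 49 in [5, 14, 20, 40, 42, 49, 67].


Step 1: lo=0, hi=6, mid=3, val=40
Step 2: lo=4, hi=6, mid=5, val=49

Found at index 5


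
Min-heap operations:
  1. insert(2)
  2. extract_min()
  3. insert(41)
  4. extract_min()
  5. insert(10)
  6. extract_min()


insert(2) -> [2]
extract_min()->2, []
insert(41) -> [41]
extract_min()->41, []
insert(10) -> [10]
extract_min()->10, []

Final heap: []


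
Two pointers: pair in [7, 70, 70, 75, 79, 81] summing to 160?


lo=0(7)+hi=5(81)=88
lo=1(70)+hi=5(81)=151
lo=2(70)+hi=5(81)=151
lo=3(75)+hi=5(81)=156
lo=4(79)+hi=5(81)=160

Yes: 79+81=160


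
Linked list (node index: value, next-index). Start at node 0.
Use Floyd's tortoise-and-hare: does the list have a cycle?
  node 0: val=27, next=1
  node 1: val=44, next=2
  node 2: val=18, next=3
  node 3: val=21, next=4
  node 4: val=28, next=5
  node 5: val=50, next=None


Floyd's tortoise (slow, +1) and hare (fast, +2):
  init: slow=0, fast=0
  step 1: slow=1, fast=2
  step 2: slow=2, fast=4
  step 3: fast 4->5->None, no cycle

Cycle: no


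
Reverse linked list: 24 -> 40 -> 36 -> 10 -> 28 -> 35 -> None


Step 1: curr=24, set curr.next=prev(None) | reversed so far: 24
Step 2: curr=40, set curr.next=prev(24) | reversed so far: 40 -> 24
Step 3: curr=36, set curr.next=prev(40) | reversed so far: 36 -> 40 -> 24
Step 4: curr=10, set curr.next=prev(36) | reversed so far: 10 -> 36 -> 40 -> 24
Step 5: curr=28, set curr.next=prev(10) | reversed so far: 28 -> 10 -> 36 -> 40 -> 24
Step 6: curr=35, set curr.next=prev(28) | reversed so far: 35 -> 28 -> 10 -> 36 -> 40 -> 24

35 -> 28 -> 10 -> 36 -> 40 -> 24 -> None


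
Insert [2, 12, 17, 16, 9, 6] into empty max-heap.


Insert 2: [2]
Insert 12: [12, 2]
Insert 17: [17, 2, 12]
Insert 16: [17, 16, 12, 2]
Insert 9: [17, 16, 12, 2, 9]
Insert 6: [17, 16, 12, 2, 9, 6]

Final heap: [17, 16, 12, 2, 9, 6]


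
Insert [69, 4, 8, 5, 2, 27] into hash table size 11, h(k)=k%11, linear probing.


Insert 69: h=3 -> slot 3
Insert 4: h=4 -> slot 4
Insert 8: h=8 -> slot 8
Insert 5: h=5 -> slot 5
Insert 2: h=2 -> slot 2
Insert 27: h=5, 1 probes -> slot 6

Table: [None, None, 2, 69, 4, 5, 27, None, 8, None, None]


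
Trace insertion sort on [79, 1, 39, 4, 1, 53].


Initial: [79, 1, 39, 4, 1, 53]
Insert 1: [1, 79, 39, 4, 1, 53]
Insert 39: [1, 39, 79, 4, 1, 53]
Insert 4: [1, 4, 39, 79, 1, 53]
Insert 1: [1, 1, 4, 39, 79, 53]
Insert 53: [1, 1, 4, 39, 53, 79]

Sorted: [1, 1, 4, 39, 53, 79]


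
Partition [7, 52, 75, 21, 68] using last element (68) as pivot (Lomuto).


Pivot: 68
  7 <= 68: advance i (no swap)
  52 <= 68: advance i (no swap)
  21 <= 68: swap -> [7, 52, 21, 75, 68]
Place pivot at 3: [7, 52, 21, 68, 75]

Partitioned: [7, 52, 21, 68, 75]


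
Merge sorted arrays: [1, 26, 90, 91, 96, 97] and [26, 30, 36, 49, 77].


Take 1 from A
Take 26 from A
Take 26 from B
Take 30 from B
Take 36 from B
Take 49 from B
Take 77 from B

Merged: [1, 26, 26, 30, 36, 49, 77, 90, 91, 96, 97]


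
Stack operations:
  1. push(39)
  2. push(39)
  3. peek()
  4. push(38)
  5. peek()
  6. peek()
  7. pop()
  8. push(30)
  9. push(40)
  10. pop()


push(39) -> [39]
push(39) -> [39, 39]
peek()->39
push(38) -> [39, 39, 38]
peek()->38
peek()->38
pop()->38, [39, 39]
push(30) -> [39, 39, 30]
push(40) -> [39, 39, 30, 40]
pop()->40, [39, 39, 30]

Final stack: [39, 39, 30]


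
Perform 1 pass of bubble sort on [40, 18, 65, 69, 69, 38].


Initial: [40, 18, 65, 69, 69, 38]
Pass 1: [18, 40, 65, 69, 38, 69] (2 swaps)

After 1 pass: [18, 40, 65, 69, 38, 69]


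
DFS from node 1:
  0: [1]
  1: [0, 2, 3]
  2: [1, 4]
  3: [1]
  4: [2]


Visit 1, push [3, 2, 0]
Visit 0, push []
Visit 2, push [4]
Visit 4, push []
Visit 3, push []

DFS order: [1, 0, 2, 4, 3]


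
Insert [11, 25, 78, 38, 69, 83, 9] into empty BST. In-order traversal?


Insert 11: root
Insert 25: R from 11
Insert 78: R from 11 -> R from 25
Insert 38: R from 11 -> R from 25 -> L from 78
Insert 69: R from 11 -> R from 25 -> L from 78 -> R from 38
Insert 83: R from 11 -> R from 25 -> R from 78
Insert 9: L from 11

In-order: [9, 11, 25, 38, 69, 78, 83]


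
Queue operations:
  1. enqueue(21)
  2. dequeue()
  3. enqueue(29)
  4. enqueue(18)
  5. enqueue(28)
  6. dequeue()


enqueue(21) -> [21]
dequeue()->21, []
enqueue(29) -> [29]
enqueue(18) -> [29, 18]
enqueue(28) -> [29, 18, 28]
dequeue()->29, [18, 28]

Final queue: [18, 28]


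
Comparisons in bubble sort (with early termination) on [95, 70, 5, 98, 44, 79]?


Algorithm: bubble sort (with early termination)
Input: [95, 70, 5, 98, 44, 79]
Sorted: [5, 44, 70, 79, 95, 98]

14


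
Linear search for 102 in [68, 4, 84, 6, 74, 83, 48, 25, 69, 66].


i=0: 68!=102
i=1: 4!=102
i=2: 84!=102
i=3: 6!=102
i=4: 74!=102
i=5: 83!=102
i=6: 48!=102
i=7: 25!=102
i=8: 69!=102
i=9: 66!=102

Not found, 10 comps


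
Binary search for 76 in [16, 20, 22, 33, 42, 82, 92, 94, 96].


Step 1: lo=0, hi=8, mid=4, val=42
Step 2: lo=5, hi=8, mid=6, val=92
Step 3: lo=5, hi=5, mid=5, val=82

Not found


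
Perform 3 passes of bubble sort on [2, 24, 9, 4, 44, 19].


Initial: [2, 24, 9, 4, 44, 19]
Pass 1: [2, 9, 4, 24, 19, 44] (3 swaps)
Pass 2: [2, 4, 9, 19, 24, 44] (2 swaps)
Pass 3: [2, 4, 9, 19, 24, 44] (0 swaps)

After 3 passes: [2, 4, 9, 19, 24, 44]


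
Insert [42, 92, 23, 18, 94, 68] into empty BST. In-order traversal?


Insert 42: root
Insert 92: R from 42
Insert 23: L from 42
Insert 18: L from 42 -> L from 23
Insert 94: R from 42 -> R from 92
Insert 68: R from 42 -> L from 92

In-order: [18, 23, 42, 68, 92, 94]


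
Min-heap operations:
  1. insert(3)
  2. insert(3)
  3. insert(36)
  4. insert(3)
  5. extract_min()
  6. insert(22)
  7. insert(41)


insert(3) -> [3]
insert(3) -> [3, 3]
insert(36) -> [3, 3, 36]
insert(3) -> [3, 3, 36, 3]
extract_min()->3, [3, 3, 36]
insert(22) -> [3, 3, 36, 22]
insert(41) -> [3, 3, 36, 22, 41]

Final heap: [3, 3, 36, 22, 41]


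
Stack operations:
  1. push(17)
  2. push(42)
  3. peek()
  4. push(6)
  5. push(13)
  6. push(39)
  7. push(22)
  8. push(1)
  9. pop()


push(17) -> [17]
push(42) -> [17, 42]
peek()->42
push(6) -> [17, 42, 6]
push(13) -> [17, 42, 6, 13]
push(39) -> [17, 42, 6, 13, 39]
push(22) -> [17, 42, 6, 13, 39, 22]
push(1) -> [17, 42, 6, 13, 39, 22, 1]
pop()->1, [17, 42, 6, 13, 39, 22]

Final stack: [17, 42, 6, 13, 39, 22]


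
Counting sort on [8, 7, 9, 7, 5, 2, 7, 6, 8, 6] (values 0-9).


Input: [8, 7, 9, 7, 5, 2, 7, 6, 8, 6]
Counts: [0, 0, 1, 0, 0, 1, 2, 3, 2, 1]

Sorted: [2, 5, 6, 6, 7, 7, 7, 8, 8, 9]


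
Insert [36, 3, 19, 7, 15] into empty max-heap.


Insert 36: [36]
Insert 3: [36, 3]
Insert 19: [36, 3, 19]
Insert 7: [36, 7, 19, 3]
Insert 15: [36, 15, 19, 3, 7]

Final heap: [36, 15, 19, 3, 7]


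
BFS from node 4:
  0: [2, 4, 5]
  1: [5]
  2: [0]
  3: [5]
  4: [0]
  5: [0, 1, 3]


Visit 4, enqueue [0]
Visit 0, enqueue [2, 5]
Visit 2, enqueue []
Visit 5, enqueue [1, 3]
Visit 1, enqueue []
Visit 3, enqueue []

BFS order: [4, 0, 2, 5, 1, 3]


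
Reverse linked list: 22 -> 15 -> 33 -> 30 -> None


Step 1: curr=22, set curr.next=prev(None) | reversed so far: 22
Step 2: curr=15, set curr.next=prev(22) | reversed so far: 15 -> 22
Step 3: curr=33, set curr.next=prev(15) | reversed so far: 33 -> 15 -> 22
Step 4: curr=30, set curr.next=prev(33) | reversed so far: 30 -> 33 -> 15 -> 22

30 -> 33 -> 15 -> 22 -> None


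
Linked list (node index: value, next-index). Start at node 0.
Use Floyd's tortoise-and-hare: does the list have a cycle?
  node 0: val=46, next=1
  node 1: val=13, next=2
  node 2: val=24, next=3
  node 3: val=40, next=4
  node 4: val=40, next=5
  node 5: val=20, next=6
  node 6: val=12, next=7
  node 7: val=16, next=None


Floyd's tortoise (slow, +1) and hare (fast, +2):
  init: slow=0, fast=0
  step 1: slow=1, fast=2
  step 2: slow=2, fast=4
  step 3: slow=3, fast=6
  step 4: fast 6->7->None, no cycle

Cycle: no


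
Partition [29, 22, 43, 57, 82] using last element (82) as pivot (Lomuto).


Pivot: 82
  29 <= 82: advance i (no swap)
  22 <= 82: advance i (no swap)
  43 <= 82: advance i (no swap)
  57 <= 82: advance i (no swap)
Place pivot at 4: [29, 22, 43, 57, 82]

Partitioned: [29, 22, 43, 57, 82]


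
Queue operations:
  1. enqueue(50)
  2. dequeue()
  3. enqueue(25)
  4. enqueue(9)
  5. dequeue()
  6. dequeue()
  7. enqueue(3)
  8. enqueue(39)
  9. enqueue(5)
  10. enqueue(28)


enqueue(50) -> [50]
dequeue()->50, []
enqueue(25) -> [25]
enqueue(9) -> [25, 9]
dequeue()->25, [9]
dequeue()->9, []
enqueue(3) -> [3]
enqueue(39) -> [3, 39]
enqueue(5) -> [3, 39, 5]
enqueue(28) -> [3, 39, 5, 28]

Final queue: [3, 39, 5, 28]


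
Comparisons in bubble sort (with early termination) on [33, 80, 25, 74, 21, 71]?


Algorithm: bubble sort (with early termination)
Input: [33, 80, 25, 74, 21, 71]
Sorted: [21, 25, 33, 71, 74, 80]

15


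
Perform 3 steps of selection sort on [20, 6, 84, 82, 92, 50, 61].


Initial: [20, 6, 84, 82, 92, 50, 61]
Step 1: min=6 at 1
  Swap: [6, 20, 84, 82, 92, 50, 61]
Step 2: min=20 at 1
  Swap: [6, 20, 84, 82, 92, 50, 61]
Step 3: min=50 at 5
  Swap: [6, 20, 50, 82, 92, 84, 61]

After 3 steps: [6, 20, 50, 82, 92, 84, 61]


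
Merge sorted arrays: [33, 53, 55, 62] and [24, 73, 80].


Take 24 from B
Take 33 from A
Take 53 from A
Take 55 from A
Take 62 from A

Merged: [24, 33, 53, 55, 62, 73, 80]


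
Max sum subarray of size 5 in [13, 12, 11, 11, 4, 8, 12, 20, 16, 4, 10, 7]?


[0:5]: 51
[1:6]: 46
[2:7]: 46
[3:8]: 55
[4:9]: 60
[5:10]: 60
[6:11]: 62
[7:12]: 57

Max: 62 at [6:11]


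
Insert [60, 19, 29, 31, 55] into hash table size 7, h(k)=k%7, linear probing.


Insert 60: h=4 -> slot 4
Insert 19: h=5 -> slot 5
Insert 29: h=1 -> slot 1
Insert 31: h=3 -> slot 3
Insert 55: h=6 -> slot 6

Table: [None, 29, None, 31, 60, 19, 55]


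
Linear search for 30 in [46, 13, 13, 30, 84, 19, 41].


i=0: 46!=30
i=1: 13!=30
i=2: 13!=30
i=3: 30==30 found!

Found at 3, 4 comps


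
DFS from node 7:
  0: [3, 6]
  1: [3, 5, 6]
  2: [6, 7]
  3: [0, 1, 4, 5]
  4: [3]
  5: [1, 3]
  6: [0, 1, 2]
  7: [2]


Visit 7, push [2]
Visit 2, push [6]
Visit 6, push [1, 0]
Visit 0, push [3]
Visit 3, push [5, 4, 1]
Visit 1, push [5]
Visit 5, push []
Visit 4, push []

DFS order: [7, 2, 6, 0, 3, 1, 5, 4]


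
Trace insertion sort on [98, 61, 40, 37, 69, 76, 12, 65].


Initial: [98, 61, 40, 37, 69, 76, 12, 65]
Insert 61: [61, 98, 40, 37, 69, 76, 12, 65]
Insert 40: [40, 61, 98, 37, 69, 76, 12, 65]
Insert 37: [37, 40, 61, 98, 69, 76, 12, 65]
Insert 69: [37, 40, 61, 69, 98, 76, 12, 65]
Insert 76: [37, 40, 61, 69, 76, 98, 12, 65]
Insert 12: [12, 37, 40, 61, 69, 76, 98, 65]
Insert 65: [12, 37, 40, 61, 65, 69, 76, 98]

Sorted: [12, 37, 40, 61, 65, 69, 76, 98]


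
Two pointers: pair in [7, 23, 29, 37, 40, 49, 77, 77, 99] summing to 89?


lo=0(7)+hi=8(99)=106
lo=0(7)+hi=7(77)=84
lo=1(23)+hi=7(77)=100
lo=1(23)+hi=6(77)=100
lo=1(23)+hi=5(49)=72
lo=2(29)+hi=5(49)=78
lo=3(37)+hi=5(49)=86
lo=4(40)+hi=5(49)=89

Yes: 40+49=89


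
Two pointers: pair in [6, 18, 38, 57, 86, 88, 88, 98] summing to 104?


lo=0(6)+hi=7(98)=104

Yes: 6+98=104


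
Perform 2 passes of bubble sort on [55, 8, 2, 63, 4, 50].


Initial: [55, 8, 2, 63, 4, 50]
Pass 1: [8, 2, 55, 4, 50, 63] (4 swaps)
Pass 2: [2, 8, 4, 50, 55, 63] (3 swaps)

After 2 passes: [2, 8, 4, 50, 55, 63]


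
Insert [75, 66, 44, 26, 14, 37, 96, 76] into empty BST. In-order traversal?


Insert 75: root
Insert 66: L from 75
Insert 44: L from 75 -> L from 66
Insert 26: L from 75 -> L from 66 -> L from 44
Insert 14: L from 75 -> L from 66 -> L from 44 -> L from 26
Insert 37: L from 75 -> L from 66 -> L from 44 -> R from 26
Insert 96: R from 75
Insert 76: R from 75 -> L from 96

In-order: [14, 26, 37, 44, 66, 75, 76, 96]


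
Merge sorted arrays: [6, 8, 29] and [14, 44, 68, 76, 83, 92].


Take 6 from A
Take 8 from A
Take 14 from B
Take 29 from A

Merged: [6, 8, 14, 29, 44, 68, 76, 83, 92]


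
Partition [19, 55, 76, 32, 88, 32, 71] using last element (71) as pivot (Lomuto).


Pivot: 71
  19 <= 71: advance i (no swap)
  55 <= 71: advance i (no swap)
  32 <= 71: swap -> [19, 55, 32, 76, 88, 32, 71]
  32 <= 71: swap -> [19, 55, 32, 32, 88, 76, 71]
Place pivot at 4: [19, 55, 32, 32, 71, 76, 88]

Partitioned: [19, 55, 32, 32, 71, 76, 88]


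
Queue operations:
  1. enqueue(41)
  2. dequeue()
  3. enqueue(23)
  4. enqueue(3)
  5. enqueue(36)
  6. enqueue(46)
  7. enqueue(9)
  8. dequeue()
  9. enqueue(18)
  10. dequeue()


enqueue(41) -> [41]
dequeue()->41, []
enqueue(23) -> [23]
enqueue(3) -> [23, 3]
enqueue(36) -> [23, 3, 36]
enqueue(46) -> [23, 3, 36, 46]
enqueue(9) -> [23, 3, 36, 46, 9]
dequeue()->23, [3, 36, 46, 9]
enqueue(18) -> [3, 36, 46, 9, 18]
dequeue()->3, [36, 46, 9, 18]

Final queue: [36, 46, 9, 18]


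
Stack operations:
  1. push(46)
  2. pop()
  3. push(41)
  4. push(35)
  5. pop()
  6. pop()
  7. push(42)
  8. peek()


push(46) -> [46]
pop()->46, []
push(41) -> [41]
push(35) -> [41, 35]
pop()->35, [41]
pop()->41, []
push(42) -> [42]
peek()->42

Final stack: [42]


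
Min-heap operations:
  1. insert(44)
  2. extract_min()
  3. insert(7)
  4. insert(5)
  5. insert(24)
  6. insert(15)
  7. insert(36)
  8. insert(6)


insert(44) -> [44]
extract_min()->44, []
insert(7) -> [7]
insert(5) -> [5, 7]
insert(24) -> [5, 7, 24]
insert(15) -> [5, 7, 24, 15]
insert(36) -> [5, 7, 24, 15, 36]
insert(6) -> [5, 7, 6, 15, 36, 24]

Final heap: [5, 7, 6, 15, 36, 24]


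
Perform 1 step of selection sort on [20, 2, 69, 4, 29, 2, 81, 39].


Initial: [20, 2, 69, 4, 29, 2, 81, 39]
Step 1: min=2 at 1
  Swap: [2, 20, 69, 4, 29, 2, 81, 39]

After 1 step: [2, 20, 69, 4, 29, 2, 81, 39]


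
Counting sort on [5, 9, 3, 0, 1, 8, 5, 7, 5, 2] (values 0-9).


Input: [5, 9, 3, 0, 1, 8, 5, 7, 5, 2]
Counts: [1, 1, 1, 1, 0, 3, 0, 1, 1, 1]

Sorted: [0, 1, 2, 3, 5, 5, 5, 7, 8, 9]


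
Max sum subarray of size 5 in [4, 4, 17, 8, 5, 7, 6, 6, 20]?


[0:5]: 38
[1:6]: 41
[2:7]: 43
[3:8]: 32
[4:9]: 44

Max: 44 at [4:9]


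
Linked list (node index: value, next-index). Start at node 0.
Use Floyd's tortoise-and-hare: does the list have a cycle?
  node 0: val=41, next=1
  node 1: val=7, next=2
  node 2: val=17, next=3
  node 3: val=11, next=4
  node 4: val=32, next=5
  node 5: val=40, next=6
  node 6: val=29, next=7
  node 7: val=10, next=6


Floyd's tortoise (slow, +1) and hare (fast, +2):
  init: slow=0, fast=0
  step 1: slow=1, fast=2
  step 2: slow=2, fast=4
  step 3: slow=3, fast=6
  step 4: slow=4, fast=6
  step 5: slow=5, fast=6
  step 6: slow=6, fast=6
  slow == fast at node 6: cycle detected

Cycle: yes


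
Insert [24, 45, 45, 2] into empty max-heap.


Insert 24: [24]
Insert 45: [45, 24]
Insert 45: [45, 24, 45]
Insert 2: [45, 24, 45, 2]

Final heap: [45, 24, 45, 2]


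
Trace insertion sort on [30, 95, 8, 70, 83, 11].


Initial: [30, 95, 8, 70, 83, 11]
Insert 95: [30, 95, 8, 70, 83, 11]
Insert 8: [8, 30, 95, 70, 83, 11]
Insert 70: [8, 30, 70, 95, 83, 11]
Insert 83: [8, 30, 70, 83, 95, 11]
Insert 11: [8, 11, 30, 70, 83, 95]

Sorted: [8, 11, 30, 70, 83, 95]


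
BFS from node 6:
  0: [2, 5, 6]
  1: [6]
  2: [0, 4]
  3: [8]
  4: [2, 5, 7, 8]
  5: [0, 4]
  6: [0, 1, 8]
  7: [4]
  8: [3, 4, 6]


Visit 6, enqueue [0, 1, 8]
Visit 0, enqueue [2, 5]
Visit 1, enqueue []
Visit 8, enqueue [3, 4]
Visit 2, enqueue []
Visit 5, enqueue []
Visit 3, enqueue []
Visit 4, enqueue [7]
Visit 7, enqueue []

BFS order: [6, 0, 1, 8, 2, 5, 3, 4, 7]


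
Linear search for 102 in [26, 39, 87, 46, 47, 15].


i=0: 26!=102
i=1: 39!=102
i=2: 87!=102
i=3: 46!=102
i=4: 47!=102
i=5: 15!=102

Not found, 6 comps


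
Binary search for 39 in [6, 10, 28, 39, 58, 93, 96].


Step 1: lo=0, hi=6, mid=3, val=39

Found at index 3


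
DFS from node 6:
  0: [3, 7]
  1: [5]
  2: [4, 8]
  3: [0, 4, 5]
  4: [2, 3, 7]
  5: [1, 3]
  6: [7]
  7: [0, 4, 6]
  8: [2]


Visit 6, push [7]
Visit 7, push [4, 0]
Visit 0, push [3]
Visit 3, push [5, 4]
Visit 4, push [2]
Visit 2, push [8]
Visit 8, push []
Visit 5, push [1]
Visit 1, push []

DFS order: [6, 7, 0, 3, 4, 2, 8, 5, 1]


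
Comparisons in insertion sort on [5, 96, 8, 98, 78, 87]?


Algorithm: insertion sort
Input: [5, 96, 8, 98, 78, 87]
Sorted: [5, 8, 78, 87, 96, 98]

10


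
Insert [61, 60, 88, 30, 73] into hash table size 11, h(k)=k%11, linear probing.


Insert 61: h=6 -> slot 6
Insert 60: h=5 -> slot 5
Insert 88: h=0 -> slot 0
Insert 30: h=8 -> slot 8
Insert 73: h=7 -> slot 7

Table: [88, None, None, None, None, 60, 61, 73, 30, None, None]


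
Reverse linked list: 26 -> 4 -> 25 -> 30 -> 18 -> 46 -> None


Step 1: curr=26, set curr.next=prev(None) | reversed so far: 26
Step 2: curr=4, set curr.next=prev(26) | reversed so far: 4 -> 26
Step 3: curr=25, set curr.next=prev(4) | reversed so far: 25 -> 4 -> 26
Step 4: curr=30, set curr.next=prev(25) | reversed so far: 30 -> 25 -> 4 -> 26
Step 5: curr=18, set curr.next=prev(30) | reversed so far: 18 -> 30 -> 25 -> 4 -> 26
Step 6: curr=46, set curr.next=prev(18) | reversed so far: 46 -> 18 -> 30 -> 25 -> 4 -> 26

46 -> 18 -> 30 -> 25 -> 4 -> 26 -> None


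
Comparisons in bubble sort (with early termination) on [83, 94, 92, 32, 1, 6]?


Algorithm: bubble sort (with early termination)
Input: [83, 94, 92, 32, 1, 6]
Sorted: [1, 6, 32, 83, 92, 94]

15


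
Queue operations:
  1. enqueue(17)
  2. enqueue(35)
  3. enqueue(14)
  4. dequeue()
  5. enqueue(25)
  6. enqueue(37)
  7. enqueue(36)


enqueue(17) -> [17]
enqueue(35) -> [17, 35]
enqueue(14) -> [17, 35, 14]
dequeue()->17, [35, 14]
enqueue(25) -> [35, 14, 25]
enqueue(37) -> [35, 14, 25, 37]
enqueue(36) -> [35, 14, 25, 37, 36]

Final queue: [35, 14, 25, 37, 36]


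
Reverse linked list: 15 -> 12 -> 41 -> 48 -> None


Step 1: curr=15, set curr.next=prev(None) | reversed so far: 15
Step 2: curr=12, set curr.next=prev(15) | reversed so far: 12 -> 15
Step 3: curr=41, set curr.next=prev(12) | reversed so far: 41 -> 12 -> 15
Step 4: curr=48, set curr.next=prev(41) | reversed so far: 48 -> 41 -> 12 -> 15

48 -> 41 -> 12 -> 15 -> None


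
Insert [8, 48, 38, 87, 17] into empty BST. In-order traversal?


Insert 8: root
Insert 48: R from 8
Insert 38: R from 8 -> L from 48
Insert 87: R from 8 -> R from 48
Insert 17: R from 8 -> L from 48 -> L from 38

In-order: [8, 17, 38, 48, 87]


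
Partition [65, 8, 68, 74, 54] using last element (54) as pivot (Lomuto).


Pivot: 54
  8 <= 54: swap -> [8, 65, 68, 74, 54]
Place pivot at 1: [8, 54, 68, 74, 65]

Partitioned: [8, 54, 68, 74, 65]


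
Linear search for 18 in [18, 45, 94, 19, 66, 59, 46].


i=0: 18==18 found!

Found at 0, 1 comps


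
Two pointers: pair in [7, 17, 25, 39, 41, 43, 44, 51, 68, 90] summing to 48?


lo=0(7)+hi=9(90)=97
lo=0(7)+hi=8(68)=75
lo=0(7)+hi=7(51)=58
lo=0(7)+hi=6(44)=51
lo=0(7)+hi=5(43)=50
lo=0(7)+hi=4(41)=48

Yes: 7+41=48


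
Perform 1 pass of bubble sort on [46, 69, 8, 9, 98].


Initial: [46, 69, 8, 9, 98]
Pass 1: [46, 8, 9, 69, 98] (2 swaps)

After 1 pass: [46, 8, 9, 69, 98]


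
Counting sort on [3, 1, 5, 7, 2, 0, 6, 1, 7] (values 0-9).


Input: [3, 1, 5, 7, 2, 0, 6, 1, 7]
Counts: [1, 2, 1, 1, 0, 1, 1, 2, 0, 0]

Sorted: [0, 1, 1, 2, 3, 5, 6, 7, 7]


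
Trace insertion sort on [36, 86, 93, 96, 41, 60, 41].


Initial: [36, 86, 93, 96, 41, 60, 41]
Insert 86: [36, 86, 93, 96, 41, 60, 41]
Insert 93: [36, 86, 93, 96, 41, 60, 41]
Insert 96: [36, 86, 93, 96, 41, 60, 41]
Insert 41: [36, 41, 86, 93, 96, 60, 41]
Insert 60: [36, 41, 60, 86, 93, 96, 41]
Insert 41: [36, 41, 41, 60, 86, 93, 96]

Sorted: [36, 41, 41, 60, 86, 93, 96]


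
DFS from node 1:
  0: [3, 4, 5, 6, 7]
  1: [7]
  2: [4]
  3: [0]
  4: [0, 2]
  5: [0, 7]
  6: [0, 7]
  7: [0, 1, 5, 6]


Visit 1, push [7]
Visit 7, push [6, 5, 0]
Visit 0, push [6, 5, 4, 3]
Visit 3, push []
Visit 4, push [2]
Visit 2, push []
Visit 5, push []
Visit 6, push []

DFS order: [1, 7, 0, 3, 4, 2, 5, 6]


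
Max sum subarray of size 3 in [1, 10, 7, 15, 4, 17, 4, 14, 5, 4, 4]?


[0:3]: 18
[1:4]: 32
[2:5]: 26
[3:6]: 36
[4:7]: 25
[5:8]: 35
[6:9]: 23
[7:10]: 23
[8:11]: 13

Max: 36 at [3:6]


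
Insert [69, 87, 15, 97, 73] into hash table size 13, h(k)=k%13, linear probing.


Insert 69: h=4 -> slot 4
Insert 87: h=9 -> slot 9
Insert 15: h=2 -> slot 2
Insert 97: h=6 -> slot 6
Insert 73: h=8 -> slot 8

Table: [None, None, 15, None, 69, None, 97, None, 73, 87, None, None, None]


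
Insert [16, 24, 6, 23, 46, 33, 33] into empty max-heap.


Insert 16: [16]
Insert 24: [24, 16]
Insert 6: [24, 16, 6]
Insert 23: [24, 23, 6, 16]
Insert 46: [46, 24, 6, 16, 23]
Insert 33: [46, 24, 33, 16, 23, 6]
Insert 33: [46, 24, 33, 16, 23, 6, 33]

Final heap: [46, 24, 33, 16, 23, 6, 33]


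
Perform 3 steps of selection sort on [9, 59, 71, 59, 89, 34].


Initial: [9, 59, 71, 59, 89, 34]
Step 1: min=9 at 0
  Swap: [9, 59, 71, 59, 89, 34]
Step 2: min=34 at 5
  Swap: [9, 34, 71, 59, 89, 59]
Step 3: min=59 at 3
  Swap: [9, 34, 59, 71, 89, 59]

After 3 steps: [9, 34, 59, 71, 89, 59]


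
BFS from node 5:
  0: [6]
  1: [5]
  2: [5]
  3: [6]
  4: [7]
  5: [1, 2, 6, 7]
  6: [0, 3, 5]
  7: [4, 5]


Visit 5, enqueue [1, 2, 6, 7]
Visit 1, enqueue []
Visit 2, enqueue []
Visit 6, enqueue [0, 3]
Visit 7, enqueue [4]
Visit 0, enqueue []
Visit 3, enqueue []
Visit 4, enqueue []

BFS order: [5, 1, 2, 6, 7, 0, 3, 4]


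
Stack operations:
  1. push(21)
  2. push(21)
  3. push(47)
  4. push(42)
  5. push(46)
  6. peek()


push(21) -> [21]
push(21) -> [21, 21]
push(47) -> [21, 21, 47]
push(42) -> [21, 21, 47, 42]
push(46) -> [21, 21, 47, 42, 46]
peek()->46

Final stack: [21, 21, 47, 42, 46]


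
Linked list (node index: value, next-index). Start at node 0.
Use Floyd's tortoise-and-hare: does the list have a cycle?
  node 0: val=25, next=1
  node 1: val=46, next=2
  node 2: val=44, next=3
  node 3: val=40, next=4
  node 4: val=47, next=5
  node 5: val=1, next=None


Floyd's tortoise (slow, +1) and hare (fast, +2):
  init: slow=0, fast=0
  step 1: slow=1, fast=2
  step 2: slow=2, fast=4
  step 3: fast 4->5->None, no cycle

Cycle: no


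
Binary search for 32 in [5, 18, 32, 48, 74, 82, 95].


Step 1: lo=0, hi=6, mid=3, val=48
Step 2: lo=0, hi=2, mid=1, val=18
Step 3: lo=2, hi=2, mid=2, val=32

Found at index 2


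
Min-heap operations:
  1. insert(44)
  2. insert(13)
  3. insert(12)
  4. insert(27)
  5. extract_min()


insert(44) -> [44]
insert(13) -> [13, 44]
insert(12) -> [12, 44, 13]
insert(27) -> [12, 27, 13, 44]
extract_min()->12, [13, 27, 44]

Final heap: [13, 27, 44]


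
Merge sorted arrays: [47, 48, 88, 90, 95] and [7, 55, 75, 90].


Take 7 from B
Take 47 from A
Take 48 from A
Take 55 from B
Take 75 from B
Take 88 from A
Take 90 from A
Take 90 from B

Merged: [7, 47, 48, 55, 75, 88, 90, 90, 95]


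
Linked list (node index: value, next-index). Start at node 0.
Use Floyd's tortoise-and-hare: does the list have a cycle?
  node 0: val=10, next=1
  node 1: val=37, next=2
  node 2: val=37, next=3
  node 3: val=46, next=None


Floyd's tortoise (slow, +1) and hare (fast, +2):
  init: slow=0, fast=0
  step 1: slow=1, fast=2
  step 2: fast 2->3->None, no cycle

Cycle: no


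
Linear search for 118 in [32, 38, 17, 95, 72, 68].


i=0: 32!=118
i=1: 38!=118
i=2: 17!=118
i=3: 95!=118
i=4: 72!=118
i=5: 68!=118

Not found, 6 comps


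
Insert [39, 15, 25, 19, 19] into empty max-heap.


Insert 39: [39]
Insert 15: [39, 15]
Insert 25: [39, 15, 25]
Insert 19: [39, 19, 25, 15]
Insert 19: [39, 19, 25, 15, 19]

Final heap: [39, 19, 25, 15, 19]


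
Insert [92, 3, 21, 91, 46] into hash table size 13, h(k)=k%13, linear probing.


Insert 92: h=1 -> slot 1
Insert 3: h=3 -> slot 3
Insert 21: h=8 -> slot 8
Insert 91: h=0 -> slot 0
Insert 46: h=7 -> slot 7

Table: [91, 92, None, 3, None, None, None, 46, 21, None, None, None, None]


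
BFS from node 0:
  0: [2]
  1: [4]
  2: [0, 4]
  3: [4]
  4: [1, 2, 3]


Visit 0, enqueue [2]
Visit 2, enqueue [4]
Visit 4, enqueue [1, 3]
Visit 1, enqueue []
Visit 3, enqueue []

BFS order: [0, 2, 4, 1, 3]


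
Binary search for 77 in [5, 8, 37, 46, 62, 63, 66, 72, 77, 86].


Step 1: lo=0, hi=9, mid=4, val=62
Step 2: lo=5, hi=9, mid=7, val=72
Step 3: lo=8, hi=9, mid=8, val=77

Found at index 8


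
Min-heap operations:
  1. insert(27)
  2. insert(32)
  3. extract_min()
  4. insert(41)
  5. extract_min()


insert(27) -> [27]
insert(32) -> [27, 32]
extract_min()->27, [32]
insert(41) -> [32, 41]
extract_min()->32, [41]

Final heap: [41]


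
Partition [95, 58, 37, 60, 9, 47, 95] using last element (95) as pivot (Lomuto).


Pivot: 95
  95 <= 95: advance i (no swap)
  58 <= 95: advance i (no swap)
  37 <= 95: advance i (no swap)
  60 <= 95: advance i (no swap)
  9 <= 95: advance i (no swap)
  47 <= 95: advance i (no swap)
Place pivot at 6: [95, 58, 37, 60, 9, 47, 95]

Partitioned: [95, 58, 37, 60, 9, 47, 95]


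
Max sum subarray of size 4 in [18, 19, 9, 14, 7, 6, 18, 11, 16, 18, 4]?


[0:4]: 60
[1:5]: 49
[2:6]: 36
[3:7]: 45
[4:8]: 42
[5:9]: 51
[6:10]: 63
[7:11]: 49

Max: 63 at [6:10]


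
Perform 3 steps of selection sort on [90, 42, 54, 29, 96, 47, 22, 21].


Initial: [90, 42, 54, 29, 96, 47, 22, 21]
Step 1: min=21 at 7
  Swap: [21, 42, 54, 29, 96, 47, 22, 90]
Step 2: min=22 at 6
  Swap: [21, 22, 54, 29, 96, 47, 42, 90]
Step 3: min=29 at 3
  Swap: [21, 22, 29, 54, 96, 47, 42, 90]

After 3 steps: [21, 22, 29, 54, 96, 47, 42, 90]


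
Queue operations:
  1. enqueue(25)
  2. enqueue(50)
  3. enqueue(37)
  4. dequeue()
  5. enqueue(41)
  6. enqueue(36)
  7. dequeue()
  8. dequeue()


enqueue(25) -> [25]
enqueue(50) -> [25, 50]
enqueue(37) -> [25, 50, 37]
dequeue()->25, [50, 37]
enqueue(41) -> [50, 37, 41]
enqueue(36) -> [50, 37, 41, 36]
dequeue()->50, [37, 41, 36]
dequeue()->37, [41, 36]

Final queue: [41, 36]


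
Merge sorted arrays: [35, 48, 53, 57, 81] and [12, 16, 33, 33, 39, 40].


Take 12 from B
Take 16 from B
Take 33 from B
Take 33 from B
Take 35 from A
Take 39 from B
Take 40 from B

Merged: [12, 16, 33, 33, 35, 39, 40, 48, 53, 57, 81]
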